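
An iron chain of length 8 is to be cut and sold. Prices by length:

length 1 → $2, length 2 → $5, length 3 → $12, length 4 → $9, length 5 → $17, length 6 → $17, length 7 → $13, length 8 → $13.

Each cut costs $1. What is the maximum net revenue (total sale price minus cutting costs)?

28

Let r[k] be the best obtainable value from length k. For each k, try every first piece i and keep the best of price[i] + r[k−i] minus the 1 cut fee when i<k.
r[1] = 2
r[2] = max(2+2-1, 5+0) = 5
r[3] = max(2+5-1, 5+2-1, 12+0) = 12
r[4] = max(2+12-1, 5+5-1, 12+2-1, 9+0) = 13
r[5] = max(2+13-1, 5+12-1, 12+5-1, 9+2-1, 17+0) = 17
r[6] = max(2+17-1, 5+13-1, 12+12-1, 9+5-1, 17+2-1, 17+0) = 23
r[7] = max(2+23-1, 5+17-1, 12+13-1, …, 17+2-1, 13+0) = 24
r[8] = max(2+24-1, 5+23-1, 12+17-1, …, 13+2-1, 13+0) = 28
One optimal plan: pieces 5 + 3 (1 cut) → $29 − $1 = $28.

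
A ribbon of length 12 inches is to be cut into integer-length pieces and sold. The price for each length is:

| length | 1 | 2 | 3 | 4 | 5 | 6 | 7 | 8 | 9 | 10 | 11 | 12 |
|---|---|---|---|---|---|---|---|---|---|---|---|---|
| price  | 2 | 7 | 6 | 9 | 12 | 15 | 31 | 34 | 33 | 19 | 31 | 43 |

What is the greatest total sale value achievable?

48

Build best[k] bottom-up: best[k] = max over allowed piece i of (p[i] + best[k−i]).
best[1] = 2
best[2] = 7
best[3] = 9  (first piece 1, then best[2]=7)
best[4] = 14  (first piece 2, then best[2]=7)
best[5] = 16  (first piece 1, then best[4]=14)
best[6] = 21  (first piece 2, then best[4]=14)
best[7] = 31
best[8] = 34
best[9] = 38  (first piece 2, then best[7]=31)
best[10] = 41  (first piece 2, then best[8]=34)
best[11] = 45  (first piece 2, then best[9]=38)
best[12] = 48  (first piece 2, then best[10]=41)
One optimal cutting: 8 + 2 + 2 → ¢34 + ¢7 + ¢7 = ¢48.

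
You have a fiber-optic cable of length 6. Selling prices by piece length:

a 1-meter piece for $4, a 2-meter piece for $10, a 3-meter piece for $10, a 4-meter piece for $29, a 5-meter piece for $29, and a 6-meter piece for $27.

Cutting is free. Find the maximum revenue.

Build r[k] bottom-up: r[k] = max over allowed piece i of (p[i] + r[k−i]).
r[1] = 4
r[2] = 10
r[3] = 14  (first piece 1, then r[2]=10)
r[4] = 29
r[5] = 33  (first piece 1, then r[4]=29)
r[6] = 39  (first piece 2, then r[4]=29)
One optimal cutting: 4 + 2 → $29 + $10 = $39.

39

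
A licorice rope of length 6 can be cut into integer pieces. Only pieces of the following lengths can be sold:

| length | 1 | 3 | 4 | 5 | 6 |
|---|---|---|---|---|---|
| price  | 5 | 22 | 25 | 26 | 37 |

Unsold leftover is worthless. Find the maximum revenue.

44

Let best[k] be the best obtainable value from length k. For each k, try every first piece i and keep the best of price[i] + best[k−i].
best[1] = 5
best[2] = 10  (first piece 1, then best[1]=5)
best[3] = 22
best[4] = 27  (first piece 1, then best[3]=22)
best[5] = 32  (first piece 1, then best[4]=27)
best[6] = 44  (first piece 3, then best[3]=22)
One optimal cutting: 3 + 3 → ¢44.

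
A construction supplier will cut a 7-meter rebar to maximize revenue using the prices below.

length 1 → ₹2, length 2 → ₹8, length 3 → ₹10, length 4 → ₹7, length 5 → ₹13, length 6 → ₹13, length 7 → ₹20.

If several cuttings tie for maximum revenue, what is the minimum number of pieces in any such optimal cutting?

3

Let r[k] be the best obtainable value from length k. For each k, try every first piece i and keep the best of price[i] + r[k−i].
r[1] = 2
r[2] = 8
r[3] = 10  (first piece 1, then r[2]=8)
r[4] = 16  (first piece 2, then r[2]=8)
r[5] = 18  (first piece 1, then r[4]=16)
r[6] = 24  (first piece 2, then r[4]=16)
r[7] = 26  (first piece 1, then r[6]=24)
Maximum revenue is ₹26.
Now minimize piece count subject to staying optimal: for each k, pieces[k] = 1 + min over i with p[i]+r[k−i]=r[k] of pieces[k−i].
pieces[4] = 2
pieces[5] = 2
pieces[6] = 3
pieces[7] = 3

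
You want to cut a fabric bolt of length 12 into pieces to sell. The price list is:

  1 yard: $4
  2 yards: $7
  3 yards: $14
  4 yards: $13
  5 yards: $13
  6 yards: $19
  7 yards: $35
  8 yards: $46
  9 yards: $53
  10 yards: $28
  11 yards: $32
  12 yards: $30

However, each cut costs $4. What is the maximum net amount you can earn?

63

Consider every possible first cut. r[k] is the best of p[i]+r[k−i] over all sellable i≤k, charging 4 whenever i<k.
r[1] = 4
r[2] = max(4+4-4, 7+0) = 7
r[3] = max(4+7-4, 7+4-4, 14+0) = 14
r[4] = max(4+14-4, 7+7-4, 14+4-4, 13+0) = 14
r[5] = max(4+14-4, 7+14-4, 14+7-4, 13+4-4, 13+0) = 17
r[6] = max(4+17-4, 7+14-4, 14+14-4, 13+7-4, 13+4-4, 19+0) = 24
r[7] = max(4+24-4, 7+17-4, 14+14-4, …, 19+4-4, 35+0) = 35
r[8] = max(4+35-4, 7+24-4, 14+17-4, …, 35+4-4, 46+0) = 46
r[9] = max(4+46-4, 7+35-4, 14+24-4, …, 46+4-4, 53+0) = 53
r[10] = max(4+53-4, 7+46-4, 14+35-4, …, 53+4-4, 28+0) = 53
r[11] = max(4+53-4, 7+53-4, 14+46-4, …, 28+4-4, 32+0) = 56
r[12] = max(4+56-4, 7+53-4, 14+53-4, …, 32+4-4, 30+0) = 63
One optimal plan: pieces 9 + 3 (1 cut) → $67 − $4 = $63.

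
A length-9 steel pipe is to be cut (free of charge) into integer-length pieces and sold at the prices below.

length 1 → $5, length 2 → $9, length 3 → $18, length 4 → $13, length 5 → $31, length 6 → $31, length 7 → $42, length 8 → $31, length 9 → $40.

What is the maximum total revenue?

Consider every possible first cut. R[k] is the best of p[i]+R[k−i] over all sellable i≤k.
R[1] = 5
R[2] = max(5+5, 9+0) = 10
R[3] = max(5+10, 9+5, 18+0) = 18
R[4] = max(5+18, 9+10, 18+5, 13+0) = 23
R[5] = max(5+23, 9+18, 18+10, 13+5, 31+0) = 31
R[6] = max(5+31, 9+23, 18+18, 13+10, 31+5, 31+0) = 36
R[7] = max(5+36, 9+31, 18+23, …, 31+5, 42+0) = 42
R[8] = max(5+42, 9+36, 18+31, …, 42+5, 31+0) = 49
R[9] = max(5+49, 9+42, 18+36, …, 31+5, 40+0) = 54
One optimal cutting: 5 + 3 + 1 → $31 + $18 + $5 = $54.

54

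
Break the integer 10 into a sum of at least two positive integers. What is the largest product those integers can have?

36

Let P[k] be the best product for length k (with at least one cut). For each first piece i, the rest contributes max(k−i, P[k−i]).
P[2] = 1·max(1,0) = 1·1 = 1
P[3] = 1·max(2,1) = 1·2 = 2
P[4] = 2·max(2,1) = 2·2 = 4
P[5] = 2·max(3,2) = 2·3 = 6
P[6] = 3·max(3,2) = 3·3 = 9
P[7] = 2·max(5,6) = 2·6 = 12
P[8] = 2·max(6,9) = 2·9 = 18
P[9] = 3·max(6,9) = 3·9 = 27
P[10] = 2·max(8,18) = 2·18 = 36
One optimal split: 3 + 3 + 2 + 2; product 3·3·2·2 = 36.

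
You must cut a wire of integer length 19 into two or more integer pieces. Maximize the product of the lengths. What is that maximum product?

Define prod[k] = max over 1≤i<k of i · max(k−i, prod[k−i]); the inner max lets the remainder stay uncut if that's better.
prod[2] = 1×max(1,0) = 1×1 = 1
prod[3] = 1×max(2,1) = 1×2 = 2
prod[4] = 2×max(2,1) = 2×2 = 4
prod[5] = 2×max(3,2) = 2×3 = 6
prod[6] = 3×max(3,2) = 3×3 = 9
prod[7] = 2×max(5,6) = 2×6 = 12
prod[8] = 2×max(6,9) = 2×9 = 18
prod[9] = 3×max(6,9) = 3×9 = 27
prod[10] = 2×max(8,18) = 2×18 = 36
prod[11] = 2×max(9,27) = 2×27 = 54
prod[12] = 3×max(9,27) = 3×27 = 81
prod[13] = 2×max(11,54) = 2×54 = 108
prod[14] = 2×max(12,81) = 2×81 = 162
prod[15] = 3×max(12,81) = 3×81 = 243
prod[16] = 2×max(14,162) = 2×162 = 324
prod[17] = 2×max(15,243) = 2×243 = 486
prod[18] = 3×max(15,243) = 3×243 = 729
prod[19] = 2×max(17,486) = 2×486 = 972
One optimal split: 3 + 3 + 3 + 3 + 3 + 2 + 2; product 3×3×3×3×3×2×2 = 972.

972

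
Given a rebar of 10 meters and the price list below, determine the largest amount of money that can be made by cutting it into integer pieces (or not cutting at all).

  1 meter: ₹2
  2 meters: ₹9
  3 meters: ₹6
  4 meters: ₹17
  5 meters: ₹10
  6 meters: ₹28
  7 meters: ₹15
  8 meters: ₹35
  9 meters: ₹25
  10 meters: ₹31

46

Consider every possible first cut. v[k] is the best of p[i]+v[k−i] over all sellable i≤k.
v[1] = 2
v[2] = 9
v[3] = 11  (first piece 1, then v[2]=9)
v[4] = 18  (first piece 2, then v[2]=9)
v[5] = 20  (first piece 1, then v[4]=18)
v[6] = 28
v[7] = 30  (first piece 1, then v[6]=28)
v[8] = 37  (first piece 2, then v[6]=28)
v[9] = 39  (first piece 1, then v[8]=37)
v[10] = 46  (first piece 2, then v[8]=37)
One optimal cutting: 6 + 2 + 2 → ₹28 + ₹9 + ₹9 = ₹46.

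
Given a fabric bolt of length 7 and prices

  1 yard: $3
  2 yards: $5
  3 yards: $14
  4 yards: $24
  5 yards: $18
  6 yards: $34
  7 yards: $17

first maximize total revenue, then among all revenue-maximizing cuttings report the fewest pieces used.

Build r[k] bottom-up: r[k] = max over allowed piece i of (p[i] + r[k−i]).
r[1] = 3
r[2] = 6  (first piece 1, then r[1]=3)
r[3] = 14
r[4] = 24
r[5] = 27  (first piece 1, then r[4]=24)
r[6] = 34
r[7] = 38  (first piece 3, then r[4]=24)
Maximum revenue is $38.
Now minimize piece count subject to staying optimal: for each k, pieces[k] = 1 + min over i with p[i]+r[k−i]=r[k] of pieces[k−i].
pieces[4] = 1
pieces[5] = 2
pieces[6] = 1
pieces[7] = 2

2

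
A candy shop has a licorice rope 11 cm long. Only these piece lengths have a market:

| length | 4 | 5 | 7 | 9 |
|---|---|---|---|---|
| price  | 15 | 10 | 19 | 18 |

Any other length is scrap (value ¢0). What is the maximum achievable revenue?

34

Build r[k] bottom-up: r[k] = max over allowed piece i of (p[i] + r[k−i]).
r[1] = 0
r[2] = 0
r[3] = 0
r[4] = 15
r[5] = max(15+0, 10+0) = 15
r[6] = max(15+0, 10+0) = 15
r[7] = max(15+0, 10+0, 19+0) = 19
r[8] = max(15+15, 10+0, 19+0) = 30
r[9] = max(15+15, 10+15, 19+0, 18+0) = 30
r[10] = max(15+15, 10+15, 19+0, 18+0) = 30
r[11] = max(15+19, 10+15, 19+15, 18+0) = 34
One optimal cutting: 7 + 4 → ¢34.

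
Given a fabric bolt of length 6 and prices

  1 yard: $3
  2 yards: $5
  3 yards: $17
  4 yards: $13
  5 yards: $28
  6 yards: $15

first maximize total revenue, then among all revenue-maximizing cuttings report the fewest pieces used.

2

Let r[k] be the best obtainable value from length k. For each k, try every first piece i and keep the best of price[i] + r[k−i].
r[1] = 3
r[2] = 6  (first piece 1, then r[1]=3)
r[3] = 17
r[4] = 20  (first piece 1, then r[3]=17)
r[5] = 28
r[6] = 34  (first piece 3, then r[3]=17)
Maximum revenue is $34.
Now minimize piece count subject to staying optimal: for each k, pieces[k] = 1 + min over i with p[i]+r[k−i]=r[k] of pieces[k−i].
pieces[3] = 1
pieces[4] = 2
pieces[5] = 1
pieces[6] = 2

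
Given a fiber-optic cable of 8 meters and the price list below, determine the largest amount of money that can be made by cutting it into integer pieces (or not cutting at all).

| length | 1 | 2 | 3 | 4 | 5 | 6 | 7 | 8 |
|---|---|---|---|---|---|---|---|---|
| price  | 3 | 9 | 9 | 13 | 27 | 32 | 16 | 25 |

Let v[k] be the best obtainable value from length k. For each k, try every first piece i and keep the best of price[i] + v[k−i].
v[1] = 3
v[2] = max(3+3, 9+0) = 9
v[3] = max(3+9, 9+3, 9+0) = 12
v[4] = max(3+12, 9+9, 9+3, 13+0) = 18
v[5] = max(3+18, 9+12, 9+9, 13+3, 27+0) = 27
v[6] = max(3+27, 9+18, 9+12, 13+9, 27+3, 32+0) = 32
v[7] = max(3+32, 9+27, 9+18, …, 32+3, 16+0) = 36
v[8] = max(3+36, 9+32, 9+27, …, 16+3, 25+0) = 41
One optimal cutting: 6 + 2 → $32 + $9 = $41.

41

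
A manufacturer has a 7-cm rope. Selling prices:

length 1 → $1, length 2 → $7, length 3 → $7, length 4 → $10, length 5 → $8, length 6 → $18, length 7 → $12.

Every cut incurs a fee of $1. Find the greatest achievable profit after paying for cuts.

Let net[k] be the best obtainable value from length k. For each k, try every first piece i and keep the best of price[i] + net[k−i] minus the 1 cut fee when i<k.
net[1] = 1
net[2] = 7
net[3] = 7  (first piece 1, then net[2]=7)
net[4] = 13  (first piece 2, then net[2]=7)
net[5] = 13  (first piece 1, then net[4]=13)
net[6] = 19  (first piece 2, then net[4]=13)
net[7] = 19  (first piece 1, then net[6]=19)
One optimal plan: pieces 2 + 2 + 2 + 1 (3 cuts) → $22 − $3 = $19.

19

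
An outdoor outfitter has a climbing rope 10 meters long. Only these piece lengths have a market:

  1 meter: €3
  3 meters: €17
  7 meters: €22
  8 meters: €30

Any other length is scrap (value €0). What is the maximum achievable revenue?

Let r[k] be the best obtainable value from length k. For each k, try every first piece i and keep the best of price[i] + r[k−i].
r[1] = 3
r[2] = 6  (first piece 1, then r[1]=3)
r[3] = max(3+6, 17+0) = 17
r[4] = max(3+17, 17+3) = 20
r[5] = max(3+20, 17+6) = 23
r[6] = max(3+23, 17+17) = 34
r[7] = max(3+34, 17+20, 22+0) = 37
r[8] = max(3+37, 17+23, 22+3, 30+0) = 40
r[9] = max(3+40, 17+34, 22+6, 30+3) = 51
r[10] = max(3+51, 17+37, 22+17, 30+6) = 54
One optimal cutting: 3 + 3 + 3 + 1 → €54.

54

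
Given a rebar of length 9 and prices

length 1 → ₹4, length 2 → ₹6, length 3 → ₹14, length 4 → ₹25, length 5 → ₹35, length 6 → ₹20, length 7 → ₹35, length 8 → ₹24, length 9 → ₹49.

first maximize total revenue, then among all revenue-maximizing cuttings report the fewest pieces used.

2

Build r[k] bottom-up: r[k] = max over allowed piece i of (p[i] + r[k−i]).
r[1] = 4
r[2] = max(4+4, 6+0) = 8
r[3] = max(4+8, 6+4, 14+0) = 14
r[4] = max(4+14, 6+8, 14+4, 25+0) = 25
r[5] = max(4+25, 6+14, 14+8, 25+4, 35+0) = 35
r[6] = max(4+35, 6+25, 14+14, 25+8, 35+4, 20+0) = 39
r[7] = max(4+39, 6+35, 14+25, …, 20+4, 35+0) = 43
r[8] = max(4+43, 6+39, 14+35, …, 35+4, 24+0) = 50
r[9] = max(4+50, 6+43, 14+39, …, 24+4, 49+0) = 60
Maximum revenue is ₹60.
Now minimize piece count subject to staying optimal: for each k, pieces[k] = 1 + min over i with p[i]+r[k−i]=r[k] of pieces[k−i].
pieces[6] = 2
pieces[7] = 3
pieces[8] = 2
pieces[9] = 2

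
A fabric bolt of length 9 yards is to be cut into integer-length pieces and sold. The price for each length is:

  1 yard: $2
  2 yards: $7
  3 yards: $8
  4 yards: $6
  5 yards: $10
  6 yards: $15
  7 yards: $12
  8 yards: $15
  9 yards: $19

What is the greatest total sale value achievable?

30

Let best[k] be the best obtainable value from length k. For each k, try every first piece i and keep the best of price[i] + best[k−i].
best[1] = 2
best[2] = max(2+2, 7+0) = 7
best[3] = max(2+7, 7+2, 8+0) = 9
best[4] = max(2+9, 7+7, 8+2, 6+0) = 14
best[5] = max(2+14, 7+9, 8+7, 6+2, 10+0) = 16
best[6] = max(2+16, 7+14, 8+9, 6+7, 10+2, 15+0) = 21
best[7] = max(2+21, 7+16, 8+14, …, 15+2, 12+0) = 23
best[8] = max(2+23, 7+21, 8+16, …, 12+2, 15+0) = 28
best[9] = max(2+28, 7+23, 8+21, …, 15+2, 19+0) = 30
One optimal cutting: 2 + 2 + 2 + 2 + 1 → $7 + $7 + $7 + $7 + $2 = $30.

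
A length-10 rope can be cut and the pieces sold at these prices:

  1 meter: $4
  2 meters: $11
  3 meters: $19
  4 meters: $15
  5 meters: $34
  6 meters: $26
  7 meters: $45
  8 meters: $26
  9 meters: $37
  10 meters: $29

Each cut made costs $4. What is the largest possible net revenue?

64

Let v[k] be the best obtainable value from length k. For each k, try every first piece i and keep the best of price[i] + v[k−i] minus the 4 cut fee when i<k.
v[1] = 4
v[2] = max(4+4-4, 11+0) = 11
v[3] = max(4+11-4, 11+4-4, 19+0) = 19
v[4] = max(4+19-4, 11+11-4, 19+4-4, 15+0) = 19
v[5] = max(4+19-4, 11+19-4, 19+11-4, 15+4-4, 34+0) = 34
v[6] = max(4+34-4, 11+19-4, 19+19-4, 15+11-4, 34+4-4, 26+0) = 34
v[7] = max(4+34-4, 11+34-4, 19+19-4, …, 26+4-4, 45+0) = 45
v[8] = max(4+45-4, 11+34-4, 19+34-4, …, 45+4-4, 26+0) = 49
v[9] = max(4+49-4, 11+45-4, 19+34-4, …, 26+4-4, 37+0) = 52
v[10] = max(4+52-4, 11+49-4, 19+45-4, …, 37+4-4, 29+0) = 64
One optimal plan: pieces 5 + 5 (1 cut) → $68 − $4 = $64.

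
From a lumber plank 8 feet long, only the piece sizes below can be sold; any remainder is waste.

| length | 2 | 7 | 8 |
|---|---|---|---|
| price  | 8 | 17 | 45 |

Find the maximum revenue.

45

Let f[k] be the best obtainable value from length k. For each k, try every first piece i and keep the best of price[i] + f[k−i].
f[1] = 0
f[2] = 8
f[3] = 8
f[4] = 16  (first piece 2, then f[2]=8)
f[5] = 16
f[6] = 24  (first piece 2, then f[4]=16)
f[7] = max(8+16, 17+0) = 24
f[8] = max(8+24, 17+0, 45+0) = 45
One optimal cutting: 8 → $45.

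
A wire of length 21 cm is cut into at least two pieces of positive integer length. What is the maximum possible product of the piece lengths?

Let m[k] be the best product for length k (with at least one cut). For each first piece i, the rest contributes max(k−i, m[k−i]).
m[2] = 1·max(1,0) = 1·1 = 1
m[3] = 1·max(2,1) = 1·2 = 2
m[4] = 2·max(2,1) = 2·2 = 4
m[5] = 2·max(3,2) = 2·3 = 6
m[6] = 3·max(3,2) = 3·3 = 9
m[7] = 2·max(5,6) = 2·6 = 12
m[8] = 2·max(6,9) = 2·9 = 18
m[9] = 3·max(6,9) = 3·9 = 27
m[10] = 2·max(8,18) = 2·18 = 36
m[11] = 2·max(9,27) = 2·27 = 54
m[12] = 3·max(9,27) = 3·27 = 81
m[13] = 2·max(11,54) = 2·54 = 108
m[14] = 2·max(12,81) = 2·81 = 162
m[15] = 3·max(12,81) = 3·81 = 243
m[16] = 2·max(14,162) = 2·162 = 324
m[17] = 2·max(15,243) = 2·243 = 486
m[18] = 3·max(15,243) = 3·243 = 729
m[19] = 2·max(17,486) = 2·486 = 972
m[20] = 2·max(18,729) = 2·729 = 1458
m[21] = 3·max(18,729) = 3·729 = 2187
One optimal split: 3 + 3 + 3 + 3 + 3 + 3 + 3; product 3·3·3·3·3·3·3 = 2187.

2187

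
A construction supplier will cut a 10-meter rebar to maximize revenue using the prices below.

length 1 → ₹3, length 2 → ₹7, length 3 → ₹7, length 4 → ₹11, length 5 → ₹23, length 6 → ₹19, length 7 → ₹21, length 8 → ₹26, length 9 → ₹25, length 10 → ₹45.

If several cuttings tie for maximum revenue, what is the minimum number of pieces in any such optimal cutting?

Build r[k] bottom-up: r[k] = max over allowed piece i of (p[i] + r[k−i]).
r[1] = 3
r[2] = 7
r[3] = 10  (first piece 1, then r[2]=7)
r[4] = 14  (first piece 2, then r[2]=7)
r[5] = 23
r[6] = 26  (first piece 1, then r[5]=23)
r[7] = 30  (first piece 2, then r[5]=23)
r[8] = 33  (first piece 1, then r[7]=30)
r[9] = 37  (first piece 2, then r[7]=30)
r[10] = 46  (first piece 5, then r[5]=23)
Maximum revenue is ₹46.
Now minimize piece count subject to staying optimal: for each k, pieces[k] = 1 + min over i with p[i]+r[k−i]=r[k] of pieces[k−i].
pieces[7] = 2
pieces[8] = 3
pieces[9] = 3
pieces[10] = 2

2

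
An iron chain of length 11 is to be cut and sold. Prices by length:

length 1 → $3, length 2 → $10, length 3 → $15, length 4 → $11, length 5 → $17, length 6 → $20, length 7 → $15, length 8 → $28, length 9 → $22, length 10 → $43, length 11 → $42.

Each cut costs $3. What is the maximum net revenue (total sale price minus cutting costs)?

46

Let v[k] be the best obtainable value from length k. For each k, try every first piece i and keep the best of price[i] + v[k−i] minus the 3 cut fee when i<k.
v[1] = 3
v[2] = max(3+3-3, 10+0) = 10
v[3] = max(3+10-3, 10+3-3, 15+0) = 15
v[4] = max(3+15-3, 10+10-3, 15+3-3, 11+0) = 17
v[5] = max(3+17-3, 10+15-3, 15+10-3, 11+3-3, 17+0) = 22
v[6] = max(3+22-3, 10+17-3, 15+15-3, 11+10-3, 17+3-3, 20+0) = 27
v[7] = max(3+27-3, 10+22-3, 15+17-3, …, 20+3-3, 15+0) = 29
v[8] = max(3+29-3, 10+27-3, 15+22-3, …, 15+3-3, 28+0) = 34
v[9] = max(3+34-3, 10+29-3, 15+27-3, …, 28+3-3, 22+0) = 39
v[10] = max(3+39-3, 10+34-3, 15+29-3, …, 22+3-3, 43+0) = 43
v[11] = max(3+43-3, 10+39-3, 15+34-3, …, 43+3-3, 42+0) = 46
One optimal plan: pieces 3 + 3 + 3 + 2 (3 cuts) → $55 − $9 = $46.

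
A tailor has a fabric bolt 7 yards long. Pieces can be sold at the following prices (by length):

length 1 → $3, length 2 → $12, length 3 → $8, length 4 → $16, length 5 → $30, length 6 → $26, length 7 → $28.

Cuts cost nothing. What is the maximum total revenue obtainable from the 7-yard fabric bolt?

42

Let best[k] be the best obtainable value from length k. For each k, try every first piece i and keep the best of price[i] + best[k−i].
best[1] = 3
best[2] = 12
best[3] = 15  (first piece 1, then best[2]=12)
best[4] = 24  (first piece 2, then best[2]=12)
best[5] = 30
best[6] = 36  (first piece 2, then best[4]=24)
best[7] = 42  (first piece 2, then best[5]=30)
One optimal cutting: 5 + 2 → $30 + $12 = $42.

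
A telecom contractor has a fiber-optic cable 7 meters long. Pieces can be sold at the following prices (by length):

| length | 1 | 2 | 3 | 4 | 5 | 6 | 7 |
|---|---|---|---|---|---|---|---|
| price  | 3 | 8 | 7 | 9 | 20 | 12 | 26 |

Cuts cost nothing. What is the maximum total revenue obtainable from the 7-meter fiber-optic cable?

Build r[k] bottom-up: r[k] = max over allowed piece i of (p[i] + r[k−i]).
r[1] = 3
r[2] = 8
r[3] = 11  (first piece 1, then r[2]=8)
r[4] = 16  (first piece 2, then r[2]=8)
r[5] = 20
r[6] = 24  (first piece 2, then r[4]=16)
r[7] = 28  (first piece 2, then r[5]=20)
One optimal cutting: 5 + 2 → $20 + $8 = $28.

28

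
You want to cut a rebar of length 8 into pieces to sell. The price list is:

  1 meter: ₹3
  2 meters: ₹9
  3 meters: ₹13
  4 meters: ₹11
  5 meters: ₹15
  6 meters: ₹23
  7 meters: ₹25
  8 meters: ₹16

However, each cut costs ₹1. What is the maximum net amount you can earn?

Build net[k] bottom-up: net[k] = max over allowed piece i of (p[i] + net[k−i]) − 1 per cut.
net[1] = 3
net[2] = max(3+3-1, 9+0) = 9
net[3] = max(3+9-1, 9+3-1, 13+0) = 13
net[4] = max(3+13-1, 9+9-1, 13+3-1, 11+0) = 17
net[5] = max(3+17-1, 9+13-1, 13+9-1, 11+3-1, 15+0) = 21
net[6] = max(3+21-1, 9+17-1, 13+13-1, 11+9-1, 15+3-1, 23+0) = 25
net[7] = max(3+25-1, 9+21-1, 13+17-1, …, 23+3-1, 25+0) = 29
net[8] = max(3+29-1, 9+25-1, 13+21-1, …, 25+3-1, 16+0) = 33
One optimal plan: pieces 2 + 2 + 2 + 2 (3 cuts) → ₹36 − ₹3 = ₹33.

33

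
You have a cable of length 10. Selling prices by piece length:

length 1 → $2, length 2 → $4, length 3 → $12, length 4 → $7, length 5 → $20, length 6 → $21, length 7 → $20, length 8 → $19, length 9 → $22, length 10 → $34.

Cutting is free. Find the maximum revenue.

Build R[k] bottom-up: R[k] = max over allowed piece i of (p[i] + R[k−i]).
R[1] = 2
R[2] = max(2+2, 4+0) = 4
R[3] = max(2+4, 4+2, 12+0) = 12
R[4] = max(2+12, 4+4, 12+2, 7+0) = 14
R[5] = max(2+14, 4+12, 12+4, 7+2, 20+0) = 20
R[6] = max(2+20, 4+14, 12+12, 7+4, 20+2, 21+0) = 24
R[7] = max(2+24, 4+20, 12+14, …, 21+2, 20+0) = 26
R[8] = max(2+26, 4+24, 12+20, …, 20+2, 19+0) = 32
R[9] = max(2+32, 4+26, 12+24, …, 19+2, 22+0) = 36
R[10] = max(2+36, 4+32, 12+26, …, 22+2, 34+0) = 40
One optimal cutting: 5 + 5 → $20 + $20 = $40.

40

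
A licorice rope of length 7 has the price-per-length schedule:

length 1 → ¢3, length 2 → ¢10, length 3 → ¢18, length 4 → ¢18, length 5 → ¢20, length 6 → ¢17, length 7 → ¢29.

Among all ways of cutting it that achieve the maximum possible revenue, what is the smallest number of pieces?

3

Consider every possible first cut. r[k] is the best of p[i]+r[k−i] over all sellable i≤k.
r[1] = 3
r[2] = max(3+3, 10+0) = 10
r[3] = max(3+10, 10+3, 18+0) = 18
r[4] = max(3+18, 10+10, 18+3, 18+0) = 21
r[5] = max(3+21, 10+18, 18+10, 18+3, 20+0) = 28
r[6] = max(3+28, 10+21, 18+18, 18+10, 20+3, 17+0) = 36
r[7] = max(3+36, 10+28, 18+21, …, 17+3, 29+0) = 39
Maximum revenue is ¢39.
Now minimize piece count subject to staying optimal: for each k, pieces[k] = 1 + min over i with p[i]+r[k−i]=r[k] of pieces[k−i].
pieces[4] = 2
pieces[5] = 2
pieces[6] = 2
pieces[7] = 3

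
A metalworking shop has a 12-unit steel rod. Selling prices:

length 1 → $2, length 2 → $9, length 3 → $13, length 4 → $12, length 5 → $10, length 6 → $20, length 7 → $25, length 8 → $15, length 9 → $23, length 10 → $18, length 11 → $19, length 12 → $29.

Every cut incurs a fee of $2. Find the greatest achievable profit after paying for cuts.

46

Build r[k] bottom-up: r[k] = max over allowed piece i of (p[i] + r[k−i]) − 2 per cut.
r[1] = 2
r[2] = 9
r[3] = 13
r[4] = 16  (first piece 2, then r[2]=9)
r[5] = 20  (first piece 2, then r[3]=13)
r[6] = 24  (first piece 3, then r[3]=13)
r[7] = 27  (first piece 2, then r[5]=20)
r[8] = 31  (first piece 2, then r[6]=24)
r[9] = 35  (first piece 3, then r[6]=24)
r[10] = 38  (first piece 2, then r[8]=31)
r[11] = 42  (first piece 2, then r[9]=35)
r[12] = 46  (first piece 3, then r[9]=35)
One optimal plan: pieces 3 + 3 + 3 + 3 (3 cuts) → $52 − $6 = $46.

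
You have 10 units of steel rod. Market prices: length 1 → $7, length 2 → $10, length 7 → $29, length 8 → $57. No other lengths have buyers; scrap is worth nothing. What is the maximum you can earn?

Build best[k] bottom-up: best[k] = max over allowed piece i of (p[i] + best[k−i]).
best[1] = 7
best[2] = 14  (first piece 1, then best[1]=7)
best[3] = 21  (first piece 1, then best[2]=14)
best[4] = 28  (first piece 1, then best[3]=21)
best[5] = 35  (first piece 1, then best[4]=28)
best[6] = 42  (first piece 1, then best[5]=35)
best[7] = 49  (first piece 1, then best[6]=42)
best[8] = 57
best[9] = 64  (first piece 1, then best[8]=57)
best[10] = 71  (first piece 1, then best[9]=64)
One optimal cutting: 8 + 1 + 1 → $71.

71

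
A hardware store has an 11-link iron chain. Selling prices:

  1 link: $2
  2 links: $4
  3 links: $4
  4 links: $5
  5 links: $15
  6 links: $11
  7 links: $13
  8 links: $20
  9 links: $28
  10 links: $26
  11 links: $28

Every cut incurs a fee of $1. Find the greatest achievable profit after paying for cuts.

Let net[k] be the best obtainable value from length k. For each k, try every first piece i and keep the best of price[i] + net[k−i] minus the 1 cut fee when i<k.
net[1] = 2
net[2] = max(2+2-1, 4+0) = 4
net[3] = max(2+4-1, 4+2-1, 4+0) = 5
net[4] = max(2+5-1, 4+4-1, 4+2-1, 5+0) = 7
net[5] = max(2+7-1, 4+5-1, 4+4-1, 5+2-1, 15+0) = 15
net[6] = max(2+15-1, 4+7-1, 4+5-1, 5+4-1, 15+2-1, 11+0) = 16
net[7] = max(2+16-1, 4+15-1, 4+7-1, …, 11+2-1, 13+0) = 18
net[8] = max(2+18-1, 4+16-1, 4+15-1, …, 13+2-1, 20+0) = 20
net[9] = max(2+20-1, 4+18-1, 4+16-1, …, 20+2-1, 28+0) = 28
net[10] = max(2+28-1, 4+20-1, 4+18-1, …, 28+2-1, 26+0) = 29
net[11] = max(2+29-1, 4+28-1, 4+20-1, …, 26+2-1, 28+0) = 31
One optimal plan: pieces 9 + 2 (1 cut) → $32 − $1 = $31.

31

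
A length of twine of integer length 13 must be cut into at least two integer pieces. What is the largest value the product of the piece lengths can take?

108

Define f[k] = max over 1≤i<k of i · max(k−i, f[k−i]); the inner max lets the remainder stay uncut if that's better.
Small cases: f[2]=1, f[3]=2, f[4]=4, f[5]=6, f[6]=9, f[7]=12.
f[8] = 2×max(6,9) = 2×9 = 18
f[9] = 3×max(6,9) = 3×9 = 27
f[10] = 2×max(8,18) = 2×18 = 36
f[11] = 2×max(9,27) = 2×27 = 54
f[12] = 3×max(9,27) = 3×27 = 81
f[13] = 2×max(11,54) = 2×54 = 108
One optimal split: 3 + 3 + 3 + 2 + 2; product 3×3×3×2×2 = 108.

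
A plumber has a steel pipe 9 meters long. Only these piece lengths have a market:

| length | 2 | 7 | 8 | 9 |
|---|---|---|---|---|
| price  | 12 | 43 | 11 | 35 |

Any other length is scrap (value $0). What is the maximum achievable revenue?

Build f[k] bottom-up: f[k] = max over allowed piece i of (p[i] + f[k−i]).
f[1] = 0
f[2] = 12
f[3] = 12
f[4] = 24  (first piece 2, then f[2]=12)
f[5] = 24
f[6] = 36  (first piece 2, then f[4]=24)
f[7] = 43
f[8] = 48  (first piece 2, then f[6]=36)
f[9] = 55  (first piece 2, then f[7]=43)
One optimal cutting: 7 + 2 → $55.

55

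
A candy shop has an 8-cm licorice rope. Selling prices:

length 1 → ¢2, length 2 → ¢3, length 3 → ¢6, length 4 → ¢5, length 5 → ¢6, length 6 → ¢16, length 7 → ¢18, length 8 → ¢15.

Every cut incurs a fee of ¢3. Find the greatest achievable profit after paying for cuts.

17

Let v[k] be the best obtainable value from length k. For each k, try every first piece i and keep the best of price[i] + v[k−i] minus the 3 cut fee when i<k.
v[1] = 2
v[2] = max(2+2-3, 3+0) = 3
v[3] = max(2+3-3, 3+2-3, 6+0) = 6
v[4] = max(2+6-3, 3+3-3, 6+2-3, 5+0) = 5
v[5] = max(2+5-3, 3+6-3, 6+3-3, 5+2-3, 6+0) = 6
v[6] = max(2+6-3, 3+5-3, 6+6-3, 5+3-3, 6+2-3, 16+0) = 16
v[7] = max(2+16-3, 3+6-3, 6+5-3, …, 16+2-3, 18+0) = 18
v[8] = max(2+18-3, 3+16-3, 6+6-3, …, 18+2-3, 15+0) = 17
One optimal plan: pieces 7 + 1 (1 cut) → ¢20 − ¢3 = ¢17.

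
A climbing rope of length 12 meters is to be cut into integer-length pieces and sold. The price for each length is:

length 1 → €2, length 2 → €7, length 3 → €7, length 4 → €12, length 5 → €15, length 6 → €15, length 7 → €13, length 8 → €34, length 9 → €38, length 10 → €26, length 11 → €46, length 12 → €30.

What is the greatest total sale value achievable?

48

Let v[k] be the best obtainable value from length k. For each k, try every first piece i and keep the best of price[i] + v[k−i].
v[1] = 2
v[2] = 7
v[3] = 9  (first piece 1, then v[2]=7)
v[4] = 14  (first piece 2, then v[2]=7)
v[5] = 16  (first piece 1, then v[4]=14)
v[6] = 21  (first piece 2, then v[4]=14)
v[7] = 23  (first piece 1, then v[6]=21)
v[8] = 34
v[9] = 38
v[10] = 41  (first piece 2, then v[8]=34)
v[11] = 46
v[12] = 48  (first piece 1, then v[11]=46)
One optimal cutting: 11 + 1 → €46 + €2 = €48.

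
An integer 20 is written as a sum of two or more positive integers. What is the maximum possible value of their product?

1458

Let P[k] be the best product for length k (with at least one cut). For each first piece i, the rest contributes max(k−i, P[k−i]).
P[2] = 1·max(1,0) = 1·1 = 1
P[3] = max(1·2, 2·1) = 2
P[4] = max(1·3, 2·2, 3·1) = 4
P[5] = max(1·4, 2·3, 3·2, 4·1) = 6
P[6] = max(1·6, 2·4, 3·3, 4·2, 5·1) = 9
P[7] = max(1·9, 2·6, 3·4, 4·3, 5·2, 6·1) = 12
P[8] = max(1·12, 2·9, 3·6, …, 6·2, 7·1) = 18
P[9] = max(1·18, 2·12, 3·9, …, 7·2, 8·1) = 27
P[10] = max(1·27, 2·18, 3·12, …, 8·2, 9·1) = 36
P[11] = max(1·36, 2·27, 3·18, …, 9·2, 10·1) = 54
P[12] = max(1·54, 2·36, 3·27, …, 10·2, 11·1) = 81
P[13] = max(1·81, 2·54, 3·36, …, 11·2, 12·1) = 108
P[14] = max(1·108, 2·81, 3·54, …, 12·2, 13·1) = 162
P[15] = max(1·162, 2·108, 3·81, …, 13·2, 14·1) = 243
P[16] = max(1·243, 2·162, 3·108, …, 14·2, 15·1) = 324
P[17] = max(1·324, 2·243, 3·162, …, 15·2, 16·1) = 486
P[18] = max(1·486, 2·324, 3·243, …, 16·2, 17·1) = 729
P[19] = max(1·729, 2·486, 3·324, …, 17·2, 18·1) = 972
P[20] = max(1·972, 2·729, 3·486, …, 18·2, 19·1) = 1458
One optimal split: 3 + 3 + 3 + 3 + 3 + 3 + 2; product 3·3·3·3·3·3·2 = 1458.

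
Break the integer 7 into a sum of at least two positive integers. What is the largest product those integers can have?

Let P[k] be the best product for length k (with at least one cut). For each first piece i, the rest contributes max(k−i, P[k−i]).
P[2] = 1·max(1,0) = 1·1 = 1
P[3] = max(1·2, 2·1) = 2
P[4] = max(1·3, 2·2, 3·1) = 4
P[5] = max(1·4, 2·3, 3·2, 4·1) = 6
P[6] = max(1·6, 2·4, 3·3, 4·2, 5·1) = 9
P[7] = max(1·9, 2·6, 3·4, 4·3, 5·2, 6·1) = 12
One optimal split: 3 + 2 + 2; product 3·2·2 = 12.

12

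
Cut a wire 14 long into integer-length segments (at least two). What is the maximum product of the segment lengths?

Define g[k] = max over 1≤i<k of i · max(k−i, g[k−i]); the inner max lets the remainder stay uncut if that's better.
Small cases: g[2]=1, g[3]=2, g[4]=4, g[5]=6, g[6]=9.
g[7] = 2·max(5,6) = 2·6 = 12
g[8] = 2·max(6,9) = 2·9 = 18
g[9] = 3·max(6,9) = 3·9 = 27
g[10] = 2·max(8,18) = 2·18 = 36
g[11] = 2·max(9,27) = 2·27 = 54
g[12] = 3·max(9,27) = 3·27 = 81
g[13] = 2·max(11,54) = 2·54 = 108
g[14] = 2·max(12,81) = 2·81 = 162
One optimal split: 3 + 3 + 3 + 3 + 2; product 3·3·3·3·2 = 162.

162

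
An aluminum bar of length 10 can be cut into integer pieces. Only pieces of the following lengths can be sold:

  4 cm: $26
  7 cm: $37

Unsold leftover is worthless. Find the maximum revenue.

52

Build r[k] bottom-up: r[k] = max over allowed piece i of (p[i] + r[k−i]).
r[1] = 0
r[2] = 0
r[3] = 0
r[4] = 26
r[5] = 26
r[6] = 26
r[7] = max(26+0, 37+0) = 37
r[8] = max(26+26, 37+0) = 52
r[9] = max(26+26, 37+0) = 52
r[10] = max(26+26, 37+0) = 52
One optimal cutting: pieces 4 + 4 with 2 cm of scrap → $52.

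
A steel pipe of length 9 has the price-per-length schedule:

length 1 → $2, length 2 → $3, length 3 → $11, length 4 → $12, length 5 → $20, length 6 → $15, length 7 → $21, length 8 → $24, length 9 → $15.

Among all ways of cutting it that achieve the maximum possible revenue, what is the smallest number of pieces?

Let r[k] be the best obtainable value from length k. For each k, try every first piece i and keep the best of price[i] + r[k−i].
r[1] = 2
r[2] = max(2+2, 3+0) = 4
r[3] = max(2+4, 3+2, 11+0) = 11
r[4] = max(2+11, 3+4, 11+2, 12+0) = 13
r[5] = max(2+13, 3+11, 11+4, 12+2, 20+0) = 20
r[6] = max(2+20, 3+13, 11+11, 12+4, 20+2, 15+0) = 22
r[7] = max(2+22, 3+20, 11+13, …, 15+2, 21+0) = 24
r[8] = max(2+24, 3+22, 11+20, …, 21+2, 24+0) = 31
r[9] = max(2+31, 3+24, 11+22, …, 24+2, 15+0) = 33
Maximum revenue is $33.
Now minimize piece count subject to staying optimal: for each k, pieces[k] = 1 + min over i with p[i]+r[k−i]=r[k] of pieces[k−i].
pieces[6] = 2
pieces[7] = 3
pieces[8] = 2
pieces[9] = 3

3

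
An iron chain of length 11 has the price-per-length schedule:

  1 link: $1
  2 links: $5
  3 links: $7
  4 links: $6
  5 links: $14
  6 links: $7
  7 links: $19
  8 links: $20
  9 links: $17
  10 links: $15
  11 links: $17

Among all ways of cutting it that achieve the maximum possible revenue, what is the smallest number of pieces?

3

Let r[k] be the best obtainable value from length k. For each k, try every first piece i and keep the best of price[i] + r[k−i].
r[1] = 1
r[2] = 5
r[3] = 7
r[4] = 10  (first piece 2, then r[2]=5)
r[5] = 14
r[6] = 15  (first piece 1, then r[5]=14)
r[7] = 19  (first piece 2, then r[5]=14)
r[8] = 21  (first piece 3, then r[5]=14)
r[9] = 24  (first piece 2, then r[7]=19)
r[10] = 28  (first piece 5, then r[5]=14)
r[11] = 29  (first piece 1, then r[10]=28)
Maximum revenue is $29.
Now minimize piece count subject to staying optimal: for each k, pieces[k] = 1 + min over i with p[i]+r[k−i]=r[k] of pieces[k−i].
pieces[8] = 2
pieces[9] = 2
pieces[10] = 2
pieces[11] = 3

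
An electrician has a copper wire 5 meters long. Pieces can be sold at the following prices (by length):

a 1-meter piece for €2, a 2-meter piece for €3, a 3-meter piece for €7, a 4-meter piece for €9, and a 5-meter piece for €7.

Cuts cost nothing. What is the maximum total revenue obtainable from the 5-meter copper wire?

Build r[k] bottom-up: r[k] = max over allowed piece i of (p[i] + r[k−i]).
r[1] = 2
r[2] = 4  (first piece 1, then r[1]=2)
r[3] = 7
r[4] = 9  (first piece 1, then r[3]=7)
r[5] = 11  (first piece 1, then r[4]=9)
One optimal cutting: 3 + 1 + 1 → €7 + €2 + €2 = €11.

11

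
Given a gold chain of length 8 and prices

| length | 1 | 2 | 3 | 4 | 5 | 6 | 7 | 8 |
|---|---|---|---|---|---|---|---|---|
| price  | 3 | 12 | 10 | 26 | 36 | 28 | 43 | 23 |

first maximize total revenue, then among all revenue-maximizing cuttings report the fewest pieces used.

2

Consider every possible first cut. r[k] is the best of p[i]+r[k−i] over all sellable i≤k.
r[1] = 3
r[2] = max(3+3, 12+0) = 12
r[3] = max(3+12, 12+3, 10+0) = 15
r[4] = max(3+15, 12+12, 10+3, 26+0) = 26
r[5] = max(3+26, 12+15, 10+12, 26+3, 36+0) = 36
r[6] = max(3+36, 12+26, 10+15, 26+12, 36+3, 28+0) = 39
r[7] = max(3+39, 12+36, 10+26, …, 28+3, 43+0) = 48
r[8] = max(3+48, 12+39, 10+36, …, 43+3, 23+0) = 52
Maximum revenue is $52.
Now minimize piece count subject to staying optimal: for each k, pieces[k] = 1 + min over i with p[i]+r[k−i]=r[k] of pieces[k−i].
pieces[5] = 1
pieces[6] = 2
pieces[7] = 2
pieces[8] = 2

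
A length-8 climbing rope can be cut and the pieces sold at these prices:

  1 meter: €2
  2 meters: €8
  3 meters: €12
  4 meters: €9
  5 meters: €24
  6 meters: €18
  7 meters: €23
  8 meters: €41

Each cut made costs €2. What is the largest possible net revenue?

Consider every possible first cut. r[k] is the best of p[i]+r[k−i] over all sellable i≤k, charging 2 whenever i<k.
r[1] = 2
r[2] = max(2+2-2, 8+0) = 8
r[3] = max(2+8-2, 8+2-2, 12+0) = 12
r[4] = max(2+12-2, 8+8-2, 12+2-2, 9+0) = 14
r[5] = max(2+14-2, 8+12-2, 12+8-2, 9+2-2, 24+0) = 24
r[6] = max(2+24-2, 8+14-2, 12+12-2, 9+8-2, 24+2-2, 18+0) = 24
r[7] = max(2+24-2, 8+24-2, 12+14-2, …, 18+2-2, 23+0) = 30
r[8] = max(2+30-2, 8+24-2, 12+24-2, …, 23+2-2, 41+0) = 41
Best is to make no cuts and sell whole for €41.

41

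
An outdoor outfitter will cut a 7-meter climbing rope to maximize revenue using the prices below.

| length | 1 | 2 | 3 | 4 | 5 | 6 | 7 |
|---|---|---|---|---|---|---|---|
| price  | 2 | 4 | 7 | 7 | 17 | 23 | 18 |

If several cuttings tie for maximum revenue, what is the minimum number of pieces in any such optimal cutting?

2

Consider every possible first cut. r[k] is the best of p[i]+r[k−i] over all sellable i≤k.
r[1] = 2
r[2] = 4  (first piece 1, then r[1]=2)
r[3] = 7
r[4] = 9  (first piece 1, then r[3]=7)
r[5] = 17
r[6] = 23
r[7] = 25  (first piece 1, then r[6]=23)
Maximum revenue is €25.
Now minimize piece count subject to staying optimal: for each k, pieces[k] = 1 + min over i with p[i]+r[k−i]=r[k] of pieces[k−i].
pieces[4] = 2
pieces[5] = 1
pieces[6] = 1
pieces[7] = 2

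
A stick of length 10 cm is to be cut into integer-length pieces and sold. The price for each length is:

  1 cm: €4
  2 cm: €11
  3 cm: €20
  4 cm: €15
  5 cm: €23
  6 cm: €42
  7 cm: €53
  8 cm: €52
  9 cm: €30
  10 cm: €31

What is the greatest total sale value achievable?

73

Let best[k] be the best obtainable value from length k. For each k, try every first piece i and keep the best of price[i] + best[k−i].
best[1] = 4
best[2] = 11
best[3] = 20
best[4] = 24  (first piece 1, then best[3]=20)
best[5] = 31  (first piece 2, then best[3]=20)
best[6] = 42
best[7] = 53
best[8] = 57  (first piece 1, then best[7]=53)
best[9] = 64  (first piece 2, then best[7]=53)
best[10] = 73  (first piece 3, then best[7]=53)
One optimal cutting: 7 + 3 → €53 + €20 = €73.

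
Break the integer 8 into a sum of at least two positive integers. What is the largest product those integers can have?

Let m[k] be the best product for length k (with at least one cut). For each first piece i, the rest contributes max(k−i, m[k−i]).
m[2] = 1×max(1,0) = 1×1 = 1
m[3] = 1×max(2,1) = 1×2 = 2
m[4] = 2×max(2,1) = 2×2 = 4
m[5] = 2×max(3,2) = 2×3 = 6
m[6] = 3×max(3,2) = 3×3 = 9
m[7] = 2×max(5,6) = 2×6 = 12
m[8] = 2×max(6,9) = 2×9 = 18
One optimal split: 3 + 3 + 2; product 3×3×2 = 18.

18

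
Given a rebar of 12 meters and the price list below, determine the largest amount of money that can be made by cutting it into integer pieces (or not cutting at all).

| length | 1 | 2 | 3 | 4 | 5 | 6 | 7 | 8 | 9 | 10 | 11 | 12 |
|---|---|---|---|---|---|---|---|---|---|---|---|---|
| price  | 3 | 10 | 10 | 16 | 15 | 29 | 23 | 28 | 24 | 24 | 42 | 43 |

60

Let v[k] be the best obtainable value from length k. For each k, try every first piece i and keep the best of price[i] + v[k−i].
v[1] = 3
v[2] = max(3+3, 10+0) = 10
v[3] = max(3+10, 10+3, 10+0) = 13
v[4] = max(3+13, 10+10, 10+3, 16+0) = 20
v[5] = max(3+20, 10+13, 10+10, 16+3, 15+0) = 23
v[6] = max(3+23, 10+20, 10+13, 16+10, 15+3, 29+0) = 30
v[7] = max(3+30, 10+23, 10+20, …, 29+3, 23+0) = 33
v[8] = max(3+33, 10+30, 10+23, …, 23+3, 28+0) = 40
v[9] = max(3+40, 10+33, 10+30, …, 28+3, 24+0) = 43
v[10] = max(3+43, 10+40, 10+33, …, 24+3, 24+0) = 50
v[11] = max(3+50, 10+43, 10+40, …, 24+3, 42+0) = 53
v[12] = max(3+53, 10+50, 10+43, …, 42+3, 43+0) = 60
One optimal cutting: 2 + 2 + 2 + 2 + 2 + 2 → ₹10 + ₹10 + ₹10 + ₹10 + ₹10 + ₹10 = ₹60.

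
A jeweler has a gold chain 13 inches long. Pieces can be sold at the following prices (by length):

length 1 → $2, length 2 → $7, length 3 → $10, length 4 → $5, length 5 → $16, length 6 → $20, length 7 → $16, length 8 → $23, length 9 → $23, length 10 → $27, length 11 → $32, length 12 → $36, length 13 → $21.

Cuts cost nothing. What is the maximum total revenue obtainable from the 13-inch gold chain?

Let v[k] be the best obtainable value from length k. For each k, try every first piece i and keep the best of price[i] + v[k−i].
v[1] = 2
v[2] = max(2+2, 7+0) = 7
v[3] = max(2+7, 7+2, 10+0) = 10
v[4] = max(2+10, 7+7, 10+2, 5+0) = 14
v[5] = max(2+14, 7+10, 10+7, 5+2, 16+0) = 17
v[6] = max(2+17, 7+14, 10+10, 5+7, 16+2, 20+0) = 21
v[7] = max(2+21, 7+17, 10+14, …, 20+2, 16+0) = 24
v[8] = max(2+24, 7+21, 10+17, …, 16+2, 23+0) = 28
v[9] = max(2+28, 7+24, 10+21, …, 23+2, 23+0) = 31
v[10] = max(2+31, 7+28, 10+24, …, 23+2, 27+0) = 35
v[11] = max(2+35, 7+31, 10+28, …, 27+2, 32+0) = 38
v[12] = max(2+38, 7+35, 10+31, …, 32+2, 36+0) = 42
v[13] = max(2+42, 7+38, 10+35, …, 36+2, 21+0) = 45
One optimal cutting: 3 + 2 + 2 + 2 + 2 + 2 → $10 + $7 + $7 + $7 + $7 + $7 = $45.

45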